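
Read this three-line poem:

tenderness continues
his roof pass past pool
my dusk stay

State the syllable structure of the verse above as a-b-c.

6-5-3

Line 1: tenderness(3) + continues(3) = 6
Line 2: his(1) + roof(1) + pass(1) + past(1) + pool(1) = 5
Line 3: my(1) + dusk(1) + stay(1) = 3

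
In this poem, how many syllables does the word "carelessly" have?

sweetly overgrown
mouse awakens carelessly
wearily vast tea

3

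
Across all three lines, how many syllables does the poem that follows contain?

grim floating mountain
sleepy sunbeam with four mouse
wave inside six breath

Line 1: "grim floating mountain": 1+2+2 = 5
Line 2: "sleepy sunbeam with four mouse": 2+2+1+1+1 = 7
Line 3: "wave inside six breath": 1+2+1+1 = 5
Total: 5 + 7 + 5 = 17

17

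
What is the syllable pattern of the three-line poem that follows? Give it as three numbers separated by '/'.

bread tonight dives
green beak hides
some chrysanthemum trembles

4/3/7

Line 1: bread (1), tonight (2), dives (1) → 4
Line 2: green (1), beak (1), hides (1) → 3
Line 3: some (1), chrysanthemum (4), trembles (2) → 7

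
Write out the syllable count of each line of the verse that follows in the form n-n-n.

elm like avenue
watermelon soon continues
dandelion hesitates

5-8-7

Line 1: elm(1) + like(1) + avenue(3) = 5
Line 2: watermelon(4) + soon(1) + continues(3) = 8
Line 3: dandelion(4) + hesitates(3) = 7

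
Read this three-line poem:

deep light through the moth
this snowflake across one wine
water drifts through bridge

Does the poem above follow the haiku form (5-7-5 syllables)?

Yes

Line 1: deep (1), light (1), through (1), the (1), moth (1) → 5 ✓
Line 2: this (1), snowflake (2), across (2), one (1), wine (1) → 7 ✓
Line 3: water (2), drifts (1), through (1), bridge (1) → 5 ✓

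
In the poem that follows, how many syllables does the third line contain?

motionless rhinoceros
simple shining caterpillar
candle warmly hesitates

The third line: candle(2) + warmly(2) + hesitates(3) = 7

7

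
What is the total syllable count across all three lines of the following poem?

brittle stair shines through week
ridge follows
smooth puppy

12

Line 1: brittle(2) + stair(1) + shines(1) + through(1) + week(1) = 6
Line 2: ridge(1) + follows(2) = 3
Line 3: smooth(1) + puppy(2) = 3
Total: 6 + 3 + 3 = 12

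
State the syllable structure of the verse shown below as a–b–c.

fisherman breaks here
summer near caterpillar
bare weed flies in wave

5–7–5

Line 1: fisherman(3) + breaks(1) + here(1) = 5
Line 2: summer(2) + near(1) + caterpillar(4) = 7
Line 3: bare(1) + weed(1) + flies(1) + in(1) + wave(1) = 5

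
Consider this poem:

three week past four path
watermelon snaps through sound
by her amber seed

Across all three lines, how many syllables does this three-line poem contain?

17

Line 1: three (1), week (1), past (1), four (1), path (1) → 5
Line 2: watermelon (4), snaps (1), through (1), sound (1) → 7
Line 3: by (1), her (1), amber (2), seed (1) → 5
Total: 5 + 7 + 5 = 17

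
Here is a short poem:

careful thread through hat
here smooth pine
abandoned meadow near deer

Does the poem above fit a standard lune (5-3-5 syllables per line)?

Line 1: careful (2), thread (1), through (1), hat (1) → 5 ✓
Line 2: here (1), smooth (1), pine (1) → 3 ✓
Line 3: abandoned (3), meadow (2), near (1), deer (1) → 7 (expected 5)

No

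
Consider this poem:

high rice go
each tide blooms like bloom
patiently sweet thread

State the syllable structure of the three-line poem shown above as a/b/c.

Line 1: "high rice go": 1+1+1 = 3
Line 2: "each tide blooms like bloom": 1+1+1+1+1 = 5
Line 3: "patiently sweet thread": 3+1+1 = 5

3/5/5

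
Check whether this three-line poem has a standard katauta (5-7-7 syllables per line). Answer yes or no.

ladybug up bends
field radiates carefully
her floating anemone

Yes

Line 1: ladybug (3), up (1), bends (1) → 5 ✓
Line 2: field (1), radiates (3), carefully (3) → 7 ✓
Line 3: her (1), floating (2), anemone (4) → 7 ✓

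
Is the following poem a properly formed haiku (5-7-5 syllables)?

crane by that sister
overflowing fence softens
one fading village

Yes

Line 1: "crane by that sister": 1+1+1+2 = 5 ✓
Line 2: "overflowing fence softens": 4+1+2 = 7 ✓
Line 3: "one fading village": 1+2+2 = 5 ✓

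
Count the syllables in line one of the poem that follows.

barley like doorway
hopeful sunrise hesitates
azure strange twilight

5

Line one: barley(2) + like(1) + doorway(2) = 5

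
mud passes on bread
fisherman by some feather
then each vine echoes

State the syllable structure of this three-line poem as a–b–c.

5–7–5

Line 1: mud(1) + passes(2) + on(1) + bread(1) = 5
Line 2: fisherman(3) + by(1) + some(1) + feather(2) = 7
Line 3: then(1) + each(1) + vine(1) + echoes(2) = 5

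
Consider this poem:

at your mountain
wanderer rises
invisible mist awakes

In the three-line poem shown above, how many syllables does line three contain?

7

Line three: invisible (4), mist (1), awakes (2) → 7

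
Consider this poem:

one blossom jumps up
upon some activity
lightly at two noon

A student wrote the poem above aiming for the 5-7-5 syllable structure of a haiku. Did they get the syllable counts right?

Yes

Line 1: one (1), blossom (2), jumps (1), up (1) → 5 ✓
Line 2: upon (2), some (1), activity (4) → 7 ✓
Line 3: lightly (2), at (1), two (1), noon (1) → 5 ✓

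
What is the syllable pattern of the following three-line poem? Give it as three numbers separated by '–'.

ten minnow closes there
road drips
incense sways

6–2–3

Line 1: ten(1) + minnow(2) + closes(2) + there(1) = 6
Line 2: road(1) + drips(1) = 2
Line 3: incense(2) + sways(1) = 3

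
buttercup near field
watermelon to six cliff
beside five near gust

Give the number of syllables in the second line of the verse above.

7

The second line: watermelon (4), to (1), six (1), cliff (1) → 7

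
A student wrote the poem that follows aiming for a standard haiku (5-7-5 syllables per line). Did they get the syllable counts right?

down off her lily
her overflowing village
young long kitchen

Line 1: down(1) + off(1) + her(1) + lily(2) = 5 ✓
Line 2: her(1) + overflowing(4) + village(2) = 7 ✓
Line 3: young(1) + long(1) + kitchen(2) = 4 (expected 5)

No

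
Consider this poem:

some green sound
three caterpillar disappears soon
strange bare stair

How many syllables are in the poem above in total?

15

Line 1: some(1) + green(1) + sound(1) = 3
Line 2: three(1) + caterpillar(4) + disappears(3) + soon(1) = 9
Line 3: strange(1) + bare(1) + stair(1) = 3
Total: 3 + 9 + 3 = 15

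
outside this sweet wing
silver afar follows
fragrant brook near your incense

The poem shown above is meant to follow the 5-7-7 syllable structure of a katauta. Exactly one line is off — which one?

Line 1: "outside this sweet wing": 2+1+1+1 = 5 ✓
Line 2: "silver afar follows": 2+2+2 = 6 (expected 7)
Line 3: "fragrant brook near your incense": 2+1+1+1+2 = 7 ✓

Line 2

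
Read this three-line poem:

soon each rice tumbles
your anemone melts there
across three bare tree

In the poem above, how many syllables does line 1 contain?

Line 1: soon(1) + each(1) + rice(1) + tumbles(2) = 5

5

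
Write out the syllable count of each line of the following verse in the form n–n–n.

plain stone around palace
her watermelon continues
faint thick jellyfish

6–8–5

Line 1: plain (1), stone (1), around (2), palace (2) → 6
Line 2: her (1), watermelon (4), continues (3) → 8
Line 3: faint (1), thick (1), jellyfish (3) → 5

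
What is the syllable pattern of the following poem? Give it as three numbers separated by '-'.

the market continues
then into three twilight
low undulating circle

6-6-7

Line 1: "the market continues": 1+2+3 = 6
Line 2: "then into three twilight": 1+2+1+2 = 6
Line 3: "low undulating circle": 1+4+2 = 7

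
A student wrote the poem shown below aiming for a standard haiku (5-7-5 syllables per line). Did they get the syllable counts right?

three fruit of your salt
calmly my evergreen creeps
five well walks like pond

Line 1: three (1), fruit (1), of (1), your (1), salt (1) → 5 ✓
Line 2: calmly (2), my (1), evergreen (3), creeps (1) → 7 ✓
Line 3: five (1), well (1), walks (1), like (1), pond (1) → 5 ✓

Yes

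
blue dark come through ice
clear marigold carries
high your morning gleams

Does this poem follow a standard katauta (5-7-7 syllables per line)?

Line 1: blue(1) + dark(1) + come(1) + through(1) + ice(1) = 5 ✓
Line 2: clear(1) + marigold(3) + carries(2) = 6 (expected 7)
Line 3: high(1) + your(1) + morning(2) + gleams(1) = 5 (expected 7)

No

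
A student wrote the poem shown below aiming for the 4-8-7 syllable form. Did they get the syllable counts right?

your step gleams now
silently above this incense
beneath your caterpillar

Line 1: "your step gleams now": 1+1+1+1 = 4 ✓
Line 2: "silently above this incense": 3+2+1+2 = 8 ✓
Line 3: "beneath your caterpillar": 2+1+4 = 7 ✓

Yes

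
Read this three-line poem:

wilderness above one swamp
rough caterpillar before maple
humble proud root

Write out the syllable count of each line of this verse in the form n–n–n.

7–9–4

Line 1: wilderness (3), above (2), one (1), swamp (1) → 7
Line 2: rough (1), caterpillar (4), before (2), maple (2) → 9
Line 3: humble (2), proud (1), root (1) → 4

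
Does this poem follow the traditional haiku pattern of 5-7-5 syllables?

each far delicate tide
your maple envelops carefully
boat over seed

Line 1: "each far delicate tide": 1+1+3+1 = 6 (expected 5)
Line 2: "your maple envelops carefully": 1+2+3+3 = 9 (expected 7)
Line 3: "boat over seed": 1+2+1 = 4 (expected 5)

No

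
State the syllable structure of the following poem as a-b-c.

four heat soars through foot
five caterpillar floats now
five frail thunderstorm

Line 1: four (1), heat (1), soars (1), through (1), foot (1) → 5
Line 2: five (1), caterpillar (4), floats (1), now (1) → 7
Line 3: five (1), frail (1), thunderstorm (3) → 5

5-7-5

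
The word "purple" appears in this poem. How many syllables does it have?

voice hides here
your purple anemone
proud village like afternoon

2

"purple" has 2 syllables.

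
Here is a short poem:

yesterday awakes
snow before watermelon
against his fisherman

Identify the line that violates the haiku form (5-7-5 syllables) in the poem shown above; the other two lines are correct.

The third line

Line 1: yesterday (3), awakes (2) → 5 ✓
Line 2: snow (1), before (2), watermelon (4) → 7 ✓
Line 3: against (2), his (1), fisherman (3) → 6 (expected 5)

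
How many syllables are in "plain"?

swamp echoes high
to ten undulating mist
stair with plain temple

1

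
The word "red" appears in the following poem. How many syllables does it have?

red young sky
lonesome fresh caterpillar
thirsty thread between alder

1

"red" has 1 syllable.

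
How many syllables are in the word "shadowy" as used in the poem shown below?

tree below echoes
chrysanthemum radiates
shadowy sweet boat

3

"shadowy" has 3 syllables.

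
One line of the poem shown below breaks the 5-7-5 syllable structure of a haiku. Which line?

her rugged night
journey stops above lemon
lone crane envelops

Line 1: her(1) + rugged(2) + night(1) = 4 (expected 5)
Line 2: journey(2) + stops(1) + above(2) + lemon(2) = 7 ✓
Line 3: lone(1) + crane(1) + envelops(3) = 5 ✓

The first line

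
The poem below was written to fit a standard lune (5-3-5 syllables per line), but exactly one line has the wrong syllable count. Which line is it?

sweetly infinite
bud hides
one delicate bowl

The second line

Line 1: "sweetly infinite": 2+3 = 5 ✓
Line 2: "bud hides": 1+1 = 2 (expected 3)
Line 3: "one delicate bowl": 1+3+1 = 5 ✓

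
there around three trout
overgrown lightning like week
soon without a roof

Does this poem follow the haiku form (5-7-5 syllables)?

Line 1: there (1), around (2), three (1), trout (1) → 5 ✓
Line 2: overgrown (3), lightning (2), like (1), week (1) → 7 ✓
Line 3: soon (1), without (2), a (1), roof (1) → 5 ✓

Yes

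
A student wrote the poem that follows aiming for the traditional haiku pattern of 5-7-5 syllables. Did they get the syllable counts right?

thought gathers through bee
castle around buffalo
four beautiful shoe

Yes

Line 1: "thought gathers through bee": 1+2+1+1 = 5 ✓
Line 2: "castle around buffalo": 2+2+3 = 7 ✓
Line 3: "four beautiful shoe": 1+3+1 = 5 ✓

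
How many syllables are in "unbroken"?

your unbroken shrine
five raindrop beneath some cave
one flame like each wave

3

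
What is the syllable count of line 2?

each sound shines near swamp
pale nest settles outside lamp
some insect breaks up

Line 2: pale (1), nest (1), settles (2), outside (2), lamp (1) → 7

7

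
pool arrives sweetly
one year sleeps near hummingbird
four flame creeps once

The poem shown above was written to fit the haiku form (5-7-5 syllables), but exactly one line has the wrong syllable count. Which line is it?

Line 1: pool(1) + arrives(2) + sweetly(2) = 5 ✓
Line 2: one(1) + year(1) + sleeps(1) + near(1) + hummingbird(3) = 7 ✓
Line 3: four(1) + flame(1) + creeps(1) + once(1) = 4 (expected 5)

The third line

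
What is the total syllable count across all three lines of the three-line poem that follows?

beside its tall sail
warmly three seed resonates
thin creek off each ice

Line 1: beside (2), its (1), tall (1), sail (1) → 5
Line 2: warmly (2), three (1), seed (1), resonates (3) → 7
Line 3: thin (1), creek (1), off (1), each (1), ice (1) → 5
Total: 5 + 7 + 5 = 17

17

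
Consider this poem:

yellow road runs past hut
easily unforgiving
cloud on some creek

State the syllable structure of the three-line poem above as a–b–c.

Line 1: yellow (2), road (1), runs (1), past (1), hut (1) → 6
Line 2: easily (3), unforgiving (4) → 7
Line 3: cloud (1), on (1), some (1), creek (1) → 4

6–7–4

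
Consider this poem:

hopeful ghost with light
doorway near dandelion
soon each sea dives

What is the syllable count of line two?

7

Line two: "doorway near dandelion": 2+1+4 = 7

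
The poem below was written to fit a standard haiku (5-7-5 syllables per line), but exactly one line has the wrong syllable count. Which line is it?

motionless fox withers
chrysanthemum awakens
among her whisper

The first line

Line 1: "motionless fox withers": 3+1+2 = 6 (expected 5)
Line 2: "chrysanthemum awakens": 4+3 = 7 ✓
Line 3: "among her whisper": 2+1+2 = 5 ✓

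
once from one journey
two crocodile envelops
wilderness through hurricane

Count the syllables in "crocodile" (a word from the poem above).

3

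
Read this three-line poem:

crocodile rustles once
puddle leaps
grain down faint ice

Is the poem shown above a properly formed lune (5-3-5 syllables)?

Line 1: crocodile (3), rustles (2), once (1) → 6 (expected 5)
Line 2: puddle (2), leaps (1) → 3 ✓
Line 3: grain (1), down (1), faint (1), ice (1) → 4 (expected 5)

No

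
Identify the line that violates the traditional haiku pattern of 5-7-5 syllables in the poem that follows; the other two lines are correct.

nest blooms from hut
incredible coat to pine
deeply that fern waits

Line 1: "nest blooms from hut": 1+1+1+1 = 4 (expected 5)
Line 2: "incredible coat to pine": 4+1+1+1 = 7 ✓
Line 3: "deeply that fern waits": 2+1+1+1 = 5 ✓

Line 1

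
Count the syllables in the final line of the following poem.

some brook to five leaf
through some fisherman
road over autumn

5

The final line: road(1) + over(2) + autumn(2) = 5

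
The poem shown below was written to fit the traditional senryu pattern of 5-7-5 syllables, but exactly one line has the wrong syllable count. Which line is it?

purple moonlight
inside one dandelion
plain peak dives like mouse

Line 1: "purple moonlight": 2+2 = 4 (expected 5)
Line 2: "inside one dandelion": 2+1+4 = 7 ✓
Line 3: "plain peak dives like mouse": 1+1+1+1+1 = 5 ✓

The first line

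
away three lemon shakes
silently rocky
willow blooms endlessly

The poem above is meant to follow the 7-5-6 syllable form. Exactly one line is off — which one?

The first line

Line 1: "away three lemon shakes": 2+1+2+1 = 6 (expected 7)
Line 2: "silently rocky": 3+2 = 5 ✓
Line 3: "willow blooms endlessly": 2+1+3 = 6 ✓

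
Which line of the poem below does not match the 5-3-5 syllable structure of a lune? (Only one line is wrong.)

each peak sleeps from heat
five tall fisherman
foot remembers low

Line 1: each(1) + peak(1) + sleeps(1) + from(1) + heat(1) = 5 ✓
Line 2: five(1) + tall(1) + fisherman(3) = 5 (expected 3)
Line 3: foot(1) + remembers(3) + low(1) = 5 ✓

The second line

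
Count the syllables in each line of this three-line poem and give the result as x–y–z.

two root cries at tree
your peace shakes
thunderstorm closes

5–3–5

Line 1: two(1) + root(1) + cries(1) + at(1) + tree(1) = 5
Line 2: your(1) + peace(1) + shakes(1) = 3
Line 3: thunderstorm(3) + closes(2) = 5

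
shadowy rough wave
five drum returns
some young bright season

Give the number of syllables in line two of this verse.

Line two: five (1), drum (1), returns (2) → 4

4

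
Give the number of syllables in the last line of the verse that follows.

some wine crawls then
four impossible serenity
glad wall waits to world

The last line: glad(1) + wall(1) + waits(1) + to(1) + world(1) = 5

5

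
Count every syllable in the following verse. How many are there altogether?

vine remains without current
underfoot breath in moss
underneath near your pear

Line 1: vine(1) + remains(2) + without(2) + current(2) = 7
Line 2: underfoot(3) + breath(1) + in(1) + moss(1) = 6
Line 3: underneath(3) + near(1) + your(1) + pear(1) = 6
Total: 7 + 6 + 6 = 19

19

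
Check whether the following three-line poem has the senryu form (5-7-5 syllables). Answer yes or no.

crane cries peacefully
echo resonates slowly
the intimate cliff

Line 1: crane (1), cries (1), peacefully (3) → 5 ✓
Line 2: echo (2), resonates (3), slowly (2) → 7 ✓
Line 3: the (1), intimate (3), cliff (1) → 5 ✓

Yes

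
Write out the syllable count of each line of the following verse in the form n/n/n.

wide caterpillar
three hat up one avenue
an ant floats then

Line 1: "wide caterpillar": 1+4 = 5
Line 2: "three hat up one avenue": 1+1+1+1+3 = 7
Line 3: "an ant floats then": 1+1+1+1 = 4

5/7/4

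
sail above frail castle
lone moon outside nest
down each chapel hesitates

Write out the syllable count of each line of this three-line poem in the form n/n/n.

6/5/7

Line 1: "sail above frail castle": 1+2+1+2 = 6
Line 2: "lone moon outside nest": 1+1+2+1 = 5
Line 3: "down each chapel hesitates": 1+1+2+3 = 7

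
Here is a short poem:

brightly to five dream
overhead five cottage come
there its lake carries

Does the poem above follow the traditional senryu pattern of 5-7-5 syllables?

Line 1: "brightly to five dream": 2+1+1+1 = 5 ✓
Line 2: "overhead five cottage come": 3+1+2+1 = 7 ✓
Line 3: "there its lake carries": 1+1+1+2 = 5 ✓

Yes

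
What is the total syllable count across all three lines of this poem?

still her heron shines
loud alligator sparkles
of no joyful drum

Line 1: still(1) + her(1) + heron(2) + shines(1) = 5
Line 2: loud(1) + alligator(4) + sparkles(2) = 7
Line 3: of(1) + no(1) + joyful(2) + drum(1) = 5
Total: 5 + 7 + 5 = 17

17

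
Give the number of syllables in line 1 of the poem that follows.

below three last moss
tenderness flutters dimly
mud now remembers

Line 1: below(2) + three(1) + last(1) + moss(1) = 5

5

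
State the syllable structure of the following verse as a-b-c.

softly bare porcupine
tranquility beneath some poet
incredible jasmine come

6-9-7

Line 1: softly (2), bare (1), porcupine (3) → 6
Line 2: tranquility (4), beneath (2), some (1), poet (2) → 9
Line 3: incredible (4), jasmine (2), come (1) → 7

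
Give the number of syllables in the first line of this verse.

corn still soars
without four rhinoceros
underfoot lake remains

The first line: corn (1), still (1), soars (1) → 3

3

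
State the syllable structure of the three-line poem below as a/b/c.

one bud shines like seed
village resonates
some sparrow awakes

5/5/5

Line 1: one (1), bud (1), shines (1), like (1), seed (1) → 5
Line 2: village (2), resonates (3) → 5
Line 3: some (1), sparrow (2), awakes (2) → 5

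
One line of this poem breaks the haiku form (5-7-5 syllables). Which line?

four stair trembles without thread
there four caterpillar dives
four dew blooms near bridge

Line 1: "four stair trembles without thread": 1+1+2+2+1 = 7 (expected 5)
Line 2: "there four caterpillar dives": 1+1+4+1 = 7 ✓
Line 3: "four dew blooms near bridge": 1+1+1+1+1 = 5 ✓

The first line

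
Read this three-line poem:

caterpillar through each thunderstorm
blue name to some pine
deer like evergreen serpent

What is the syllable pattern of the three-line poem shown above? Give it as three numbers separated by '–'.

Line 1: "caterpillar through each thunderstorm": 4+1+1+3 = 9
Line 2: "blue name to some pine": 1+1+1+1+1 = 5
Line 3: "deer like evergreen serpent": 1+1+3+2 = 7

9–5–7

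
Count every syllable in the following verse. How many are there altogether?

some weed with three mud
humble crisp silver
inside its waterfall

Line 1: "some weed with three mud": 1+1+1+1+1 = 5
Line 2: "humble crisp silver": 2+1+2 = 5
Line 3: "inside its waterfall": 2+1+3 = 6
Total: 5 + 5 + 6 = 16

16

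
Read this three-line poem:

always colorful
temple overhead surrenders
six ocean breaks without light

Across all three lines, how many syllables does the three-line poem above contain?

Line 1: "always colorful": 2+3 = 5
Line 2: "temple overhead surrenders": 2+3+3 = 8
Line 3: "six ocean breaks without light": 1+2+1+2+1 = 7
Total: 5 + 8 + 7 = 20

20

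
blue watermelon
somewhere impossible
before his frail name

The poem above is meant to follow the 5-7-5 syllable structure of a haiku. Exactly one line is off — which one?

The second line

Line 1: blue (1), watermelon (4) → 5 ✓
Line 2: somewhere (2), impossible (4) → 6 (expected 7)
Line 3: before (2), his (1), frail (1), name (1) → 5 ✓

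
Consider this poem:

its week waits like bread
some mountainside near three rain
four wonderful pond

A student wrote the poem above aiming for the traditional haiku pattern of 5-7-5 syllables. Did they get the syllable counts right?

Yes

Line 1: its (1), week (1), waits (1), like (1), bread (1) → 5 ✓
Line 2: some (1), mountainside (3), near (1), three (1), rain (1) → 7 ✓
Line 3: four (1), wonderful (3), pond (1) → 5 ✓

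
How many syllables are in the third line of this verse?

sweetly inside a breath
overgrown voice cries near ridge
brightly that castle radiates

8

The third line: brightly (2), that (1), castle (2), radiates (3) → 8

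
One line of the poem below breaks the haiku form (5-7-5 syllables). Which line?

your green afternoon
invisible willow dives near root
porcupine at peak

The second line

Line 1: your (1), green (1), afternoon (3) → 5 ✓
Line 2: invisible (4), willow (2), dives (1), near (1), root (1) → 9 (expected 7)
Line 3: porcupine (3), at (1), peak (1) → 5 ✓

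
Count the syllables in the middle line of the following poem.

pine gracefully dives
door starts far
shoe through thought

3

The middle line: door (1), starts (1), far (1) → 3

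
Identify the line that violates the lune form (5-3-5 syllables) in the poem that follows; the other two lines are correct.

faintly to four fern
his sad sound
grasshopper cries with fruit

Line 1: faintly (2), to (1), four (1), fern (1) → 5 ✓
Line 2: his (1), sad (1), sound (1) → 3 ✓
Line 3: grasshopper (3), cries (1), with (1), fruit (1) → 6 (expected 5)

The third line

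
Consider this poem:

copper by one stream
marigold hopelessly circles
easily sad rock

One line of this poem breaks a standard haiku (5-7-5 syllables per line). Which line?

Line 2

Line 1: "copper by one stream": 2+1+1+1 = 5 ✓
Line 2: "marigold hopelessly circles": 3+3+2 = 8 (expected 7)
Line 3: "easily sad rock": 3+1+1 = 5 ✓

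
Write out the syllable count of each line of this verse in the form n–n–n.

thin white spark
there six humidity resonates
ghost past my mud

Line 1: thin(1) + white(1) + spark(1) = 3
Line 2: there(1) + six(1) + humidity(4) + resonates(3) = 9
Line 3: ghost(1) + past(1) + my(1) + mud(1) = 4

3–9–4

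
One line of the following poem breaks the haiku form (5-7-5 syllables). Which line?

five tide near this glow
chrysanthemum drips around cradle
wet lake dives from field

The second line

Line 1: five (1), tide (1), near (1), this (1), glow (1) → 5 ✓
Line 2: chrysanthemum (4), drips (1), around (2), cradle (2) → 9 (expected 7)
Line 3: wet (1), lake (1), dives (1), from (1), field (1) → 5 ✓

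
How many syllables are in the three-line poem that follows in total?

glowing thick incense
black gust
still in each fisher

12

Line 1: "glowing thick incense": 2+1+2 = 5
Line 2: "black gust": 1+1 = 2
Line 3: "still in each fisher": 1+1+1+2 = 5
Total: 5 + 2 + 5 = 12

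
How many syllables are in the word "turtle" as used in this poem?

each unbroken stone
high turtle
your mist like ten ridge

"turtle" has 2 syllables.

2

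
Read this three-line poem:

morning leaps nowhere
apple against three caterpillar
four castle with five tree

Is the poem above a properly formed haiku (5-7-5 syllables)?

Line 1: morning(2) + leaps(1) + nowhere(2) = 5 ✓
Line 2: apple(2) + against(2) + three(1) + caterpillar(4) = 9 (expected 7)
Line 3: four(1) + castle(2) + with(1) + five(1) + tree(1) = 6 (expected 5)

No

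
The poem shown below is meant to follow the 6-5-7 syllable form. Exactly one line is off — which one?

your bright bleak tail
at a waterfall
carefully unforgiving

The first line

Line 1: "your bright bleak tail": 1+1+1+1 = 4 (expected 6)
Line 2: "at a waterfall": 1+1+3 = 5 ✓
Line 3: "carefully unforgiving": 3+4 = 7 ✓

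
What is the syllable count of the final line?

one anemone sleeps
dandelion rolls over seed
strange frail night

3

The final line: "strange frail night": 1+1+1 = 3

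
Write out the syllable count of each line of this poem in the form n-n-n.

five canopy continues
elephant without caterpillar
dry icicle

7-9-4

Line 1: "five canopy continues": 1+3+3 = 7
Line 2: "elephant without caterpillar": 3+2+4 = 9
Line 3: "dry icicle": 1+3 = 4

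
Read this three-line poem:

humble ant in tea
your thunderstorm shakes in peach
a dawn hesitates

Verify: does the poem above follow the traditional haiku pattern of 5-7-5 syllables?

Yes

Line 1: "humble ant in tea": 2+1+1+1 = 5 ✓
Line 2: "your thunderstorm shakes in peach": 1+3+1+1+1 = 7 ✓
Line 3: "a dawn hesitates": 1+1+3 = 5 ✓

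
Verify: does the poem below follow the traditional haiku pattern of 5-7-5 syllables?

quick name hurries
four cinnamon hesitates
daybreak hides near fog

Line 1: quick (1), name (1), hurries (2) → 4 (expected 5)
Line 2: four (1), cinnamon (3), hesitates (3) → 7 ✓
Line 3: daybreak (2), hides (1), near (1), fog (1) → 5 ✓

No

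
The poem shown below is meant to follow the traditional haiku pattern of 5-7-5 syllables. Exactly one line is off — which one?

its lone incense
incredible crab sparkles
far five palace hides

Line 1

Line 1: "its lone incense": 1+1+2 = 4 (expected 5)
Line 2: "incredible crab sparkles": 4+1+2 = 7 ✓
Line 3: "far five palace hides": 1+1+2+1 = 5 ✓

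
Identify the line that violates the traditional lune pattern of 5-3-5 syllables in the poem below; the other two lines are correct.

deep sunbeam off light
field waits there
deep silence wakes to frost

Line 3

Line 1: deep (1), sunbeam (2), off (1), light (1) → 5 ✓
Line 2: field (1), waits (1), there (1) → 3 ✓
Line 3: deep (1), silence (2), wakes (1), to (1), frost (1) → 6 (expected 5)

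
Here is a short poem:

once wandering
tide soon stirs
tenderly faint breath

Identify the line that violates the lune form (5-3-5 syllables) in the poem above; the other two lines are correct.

Line 1

Line 1: "once wandering": 1+3 = 4 (expected 5)
Line 2: "tide soon stirs": 1+1+1 = 3 ✓
Line 3: "tenderly faint breath": 3+1+1 = 5 ✓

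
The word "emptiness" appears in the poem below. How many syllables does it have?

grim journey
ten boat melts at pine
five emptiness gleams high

3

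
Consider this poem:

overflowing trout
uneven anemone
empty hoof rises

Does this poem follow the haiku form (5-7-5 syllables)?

Line 1: "overflowing trout": 4+1 = 5 ✓
Line 2: "uneven anemone": 3+4 = 7 ✓
Line 3: "empty hoof rises": 2+1+2 = 5 ✓

Yes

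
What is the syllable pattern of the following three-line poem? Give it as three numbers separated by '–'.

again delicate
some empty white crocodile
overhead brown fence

Line 1: again(2) + delicate(3) = 5
Line 2: some(1) + empty(2) + white(1) + crocodile(3) = 7
Line 3: overhead(3) + brown(1) + fence(1) = 5

5–7–5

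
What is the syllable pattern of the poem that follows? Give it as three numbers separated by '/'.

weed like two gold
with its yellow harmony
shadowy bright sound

4/7/5

Line 1: weed (1), like (1), two (1), gold (1) → 4
Line 2: with (1), its (1), yellow (2), harmony (3) → 7
Line 3: shadowy (3), bright (1), sound (1) → 5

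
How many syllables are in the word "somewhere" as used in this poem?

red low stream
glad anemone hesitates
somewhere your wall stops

2

"somewhere" has 2 syllables.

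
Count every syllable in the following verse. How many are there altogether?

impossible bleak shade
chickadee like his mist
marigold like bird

17

Line 1: impossible (4), bleak (1), shade (1) → 6
Line 2: chickadee (3), like (1), his (1), mist (1) → 6
Line 3: marigold (3), like (1), bird (1) → 5
Total: 6 + 6 + 5 = 17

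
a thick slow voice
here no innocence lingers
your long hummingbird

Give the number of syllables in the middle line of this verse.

The middle line: here (1), no (1), innocence (3), lingers (2) → 7

7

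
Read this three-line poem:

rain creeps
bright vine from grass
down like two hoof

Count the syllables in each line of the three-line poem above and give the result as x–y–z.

Line 1: rain (1), creeps (1) → 2
Line 2: bright (1), vine (1), from (1), grass (1) → 4
Line 3: down (1), like (1), two (1), hoof (1) → 4

2–4–4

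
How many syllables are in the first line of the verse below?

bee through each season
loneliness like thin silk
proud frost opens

5

The first line: bee (1), through (1), each (1), season (2) → 5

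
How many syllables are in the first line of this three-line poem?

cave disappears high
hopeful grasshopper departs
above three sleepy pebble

5

The first line: cave (1), disappears (3), high (1) → 5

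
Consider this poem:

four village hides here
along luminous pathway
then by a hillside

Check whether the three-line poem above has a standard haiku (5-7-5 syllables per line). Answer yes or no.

Yes

Line 1: four (1), village (2), hides (1), here (1) → 5 ✓
Line 2: along (2), luminous (3), pathway (2) → 7 ✓
Line 3: then (1), by (1), a (1), hillside (2) → 5 ✓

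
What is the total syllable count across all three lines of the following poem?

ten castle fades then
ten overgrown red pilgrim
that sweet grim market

17

Line 1: ten(1) + castle(2) + fades(1) + then(1) = 5
Line 2: ten(1) + overgrown(3) + red(1) + pilgrim(2) = 7
Line 3: that(1) + sweet(1) + grim(1) + market(2) = 5
Total: 5 + 7 + 5 = 17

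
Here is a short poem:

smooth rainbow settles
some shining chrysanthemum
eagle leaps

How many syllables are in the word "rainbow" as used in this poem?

"rainbow" has 2 syllables.

2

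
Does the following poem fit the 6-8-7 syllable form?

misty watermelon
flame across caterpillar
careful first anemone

No

Line 1: "misty watermelon": 2+4 = 6 ✓
Line 2: "flame across caterpillar": 1+2+4 = 7 (expected 8)
Line 3: "careful first anemone": 2+1+4 = 7 ✓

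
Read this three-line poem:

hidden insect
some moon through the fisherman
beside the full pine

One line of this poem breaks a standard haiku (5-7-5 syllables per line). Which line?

Line 1

Line 1: hidden(2) + insect(2) = 4 (expected 5)
Line 2: some(1) + moon(1) + through(1) + the(1) + fisherman(3) = 7 ✓
Line 3: beside(2) + the(1) + full(1) + pine(1) = 5 ✓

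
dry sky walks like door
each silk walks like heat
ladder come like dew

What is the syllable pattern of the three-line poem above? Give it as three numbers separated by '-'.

Line 1: "dry sky walks like door": 1+1+1+1+1 = 5
Line 2: "each silk walks like heat": 1+1+1+1+1 = 5
Line 3: "ladder come like dew": 2+1+1+1 = 5

5-5-5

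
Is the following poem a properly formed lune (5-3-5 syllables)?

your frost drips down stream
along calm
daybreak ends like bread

Yes

Line 1: your (1), frost (1), drips (1), down (1), stream (1) → 5 ✓
Line 2: along (2), calm (1) → 3 ✓
Line 3: daybreak (2), ends (1), like (1), bread (1) → 5 ✓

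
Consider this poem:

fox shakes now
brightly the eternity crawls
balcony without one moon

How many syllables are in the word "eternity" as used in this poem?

4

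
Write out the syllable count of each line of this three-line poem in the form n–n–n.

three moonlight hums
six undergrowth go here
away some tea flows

4–6–5

Line 1: three(1) + moonlight(2) + hums(1) = 4
Line 2: six(1) + undergrowth(3) + go(1) + here(1) = 6
Line 3: away(2) + some(1) + tea(1) + flows(1) = 5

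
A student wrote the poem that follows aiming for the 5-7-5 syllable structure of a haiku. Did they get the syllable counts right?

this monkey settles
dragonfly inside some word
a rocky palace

Yes

Line 1: this(1) + monkey(2) + settles(2) = 5 ✓
Line 2: dragonfly(3) + inside(2) + some(1) + word(1) = 7 ✓
Line 3: a(1) + rocky(2) + palace(2) = 5 ✓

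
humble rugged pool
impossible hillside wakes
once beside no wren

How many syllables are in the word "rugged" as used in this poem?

2

"rugged" has 2 syllables.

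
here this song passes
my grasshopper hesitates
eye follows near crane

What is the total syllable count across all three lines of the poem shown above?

Line 1: here (1), this (1), song (1), passes (2) → 5
Line 2: my (1), grasshopper (3), hesitates (3) → 7
Line 3: eye (1), follows (2), near (1), crane (1) → 5
Total: 5 + 7 + 5 = 17

17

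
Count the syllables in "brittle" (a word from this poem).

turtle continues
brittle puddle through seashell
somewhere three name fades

2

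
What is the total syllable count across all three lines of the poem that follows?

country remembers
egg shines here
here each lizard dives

13

Line 1: "country remembers": 2+3 = 5
Line 2: "egg shines here": 1+1+1 = 3
Line 3: "here each lizard dives": 1+1+2+1 = 5
Total: 5 + 3 + 5 = 13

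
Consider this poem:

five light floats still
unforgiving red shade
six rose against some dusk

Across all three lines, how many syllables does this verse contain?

16

Line 1: five(1) + light(1) + floats(1) + still(1) = 4
Line 2: unforgiving(4) + red(1) + shade(1) = 6
Line 3: six(1) + rose(1) + against(2) + some(1) + dusk(1) = 6
Total: 4 + 6 + 6 = 16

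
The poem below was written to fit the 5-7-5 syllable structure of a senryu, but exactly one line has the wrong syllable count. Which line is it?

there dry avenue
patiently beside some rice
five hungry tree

The third line

Line 1: "there dry avenue": 1+1+3 = 5 ✓
Line 2: "patiently beside some rice": 3+2+1+1 = 7 ✓
Line 3: "five hungry tree": 1+2+1 = 4 (expected 5)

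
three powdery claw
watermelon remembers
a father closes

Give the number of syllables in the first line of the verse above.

The first line: three (1), powdery (3), claw (1) → 5

5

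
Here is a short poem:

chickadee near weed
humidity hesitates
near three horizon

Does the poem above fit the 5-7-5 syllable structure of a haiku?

Yes

Line 1: chickadee(3) + near(1) + weed(1) = 5 ✓
Line 2: humidity(4) + hesitates(3) = 7 ✓
Line 3: near(1) + three(1) + horizon(3) = 5 ✓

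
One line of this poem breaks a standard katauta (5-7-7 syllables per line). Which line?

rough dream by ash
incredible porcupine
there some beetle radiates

The first line

Line 1: rough (1), dream (1), by (1), ash (1) → 4 (expected 5)
Line 2: incredible (4), porcupine (3) → 7 ✓
Line 3: there (1), some (1), beetle (2), radiates (3) → 7 ✓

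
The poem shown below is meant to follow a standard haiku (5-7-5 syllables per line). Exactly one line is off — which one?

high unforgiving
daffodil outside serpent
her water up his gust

Line 3

Line 1: high (1), unforgiving (4) → 5 ✓
Line 2: daffodil (3), outside (2), serpent (2) → 7 ✓
Line 3: her (1), water (2), up (1), his (1), gust (1) → 6 (expected 5)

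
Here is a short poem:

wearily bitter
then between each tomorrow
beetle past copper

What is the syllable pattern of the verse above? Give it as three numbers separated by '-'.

5-7-5

Line 1: wearily (3), bitter (2) → 5
Line 2: then (1), between (2), each (1), tomorrow (3) → 7
Line 3: beetle (2), past (1), copper (2) → 5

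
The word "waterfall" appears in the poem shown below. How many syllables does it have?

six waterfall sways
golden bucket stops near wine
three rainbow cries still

3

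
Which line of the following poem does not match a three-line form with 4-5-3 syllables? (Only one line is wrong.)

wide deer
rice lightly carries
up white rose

The first line

Line 1: wide(1) + deer(1) = 2 (expected 4)
Line 2: rice(1) + lightly(2) + carries(2) = 5 ✓
Line 3: up(1) + white(1) + rose(1) = 3 ✓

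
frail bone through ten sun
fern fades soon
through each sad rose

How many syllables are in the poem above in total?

Line 1: frail (1), bone (1), through (1), ten (1), sun (1) → 5
Line 2: fern (1), fades (1), soon (1) → 3
Line 3: through (1), each (1), sad (1), rose (1) → 4
Total: 5 + 3 + 4 = 12

12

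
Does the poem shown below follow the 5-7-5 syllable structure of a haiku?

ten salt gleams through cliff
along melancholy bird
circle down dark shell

Yes

Line 1: ten (1), salt (1), gleams (1), through (1), cliff (1) → 5 ✓
Line 2: along (2), melancholy (4), bird (1) → 7 ✓
Line 3: circle (2), down (1), dark (1), shell (1) → 5 ✓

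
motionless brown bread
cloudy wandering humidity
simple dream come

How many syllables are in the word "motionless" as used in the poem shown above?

"motionless" has 3 syllables.

3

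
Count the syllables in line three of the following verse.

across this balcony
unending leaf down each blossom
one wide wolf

3

Line three: "one wide wolf": 1+1+1 = 3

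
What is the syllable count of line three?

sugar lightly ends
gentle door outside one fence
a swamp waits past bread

Line three: "a swamp waits past bread": 1+1+1+1+1 = 5

5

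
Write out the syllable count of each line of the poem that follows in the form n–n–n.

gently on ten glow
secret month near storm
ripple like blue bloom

Line 1: gently(2) + on(1) + ten(1) + glow(1) = 5
Line 2: secret(2) + month(1) + near(1) + storm(1) = 5
Line 3: ripple(2) + like(1) + blue(1) + bloom(1) = 5

5–5–5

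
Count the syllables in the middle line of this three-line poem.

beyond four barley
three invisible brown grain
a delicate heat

7

The middle line: three (1), invisible (4), brown (1), grain (1) → 7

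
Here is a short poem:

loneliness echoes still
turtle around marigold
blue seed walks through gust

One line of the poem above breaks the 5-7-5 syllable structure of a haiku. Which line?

Line 1

Line 1: loneliness (3), echoes (2), still (1) → 6 (expected 5)
Line 2: turtle (2), around (2), marigold (3) → 7 ✓
Line 3: blue (1), seed (1), walks (1), through (1), gust (1) → 5 ✓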